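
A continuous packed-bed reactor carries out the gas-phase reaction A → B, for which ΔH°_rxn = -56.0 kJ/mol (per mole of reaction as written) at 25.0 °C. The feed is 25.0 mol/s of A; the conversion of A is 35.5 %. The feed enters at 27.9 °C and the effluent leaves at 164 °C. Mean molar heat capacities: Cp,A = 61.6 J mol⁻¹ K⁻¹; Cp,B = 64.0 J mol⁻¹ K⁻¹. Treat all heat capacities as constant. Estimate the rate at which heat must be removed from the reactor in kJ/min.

Q_out = 17100 kJ/min

Extent of reaction ξ = 0.355 × 25.0 = 8.875 mol/s
Reaction term: ξ·ΔH°_rxn = 8.875 × -56.0 = -497 kJ/s
Sensible, feed 27.9→25 °C: -4.466 kJ/s
Outlet flows (mol/s): A 16.125, B 8.875
Sensible, products 25→164 °C: 217.02 kJ/s
Q = ΔH = -284.45 kJ/s = -284.45 kW
Heat removed = 17067 kJ/min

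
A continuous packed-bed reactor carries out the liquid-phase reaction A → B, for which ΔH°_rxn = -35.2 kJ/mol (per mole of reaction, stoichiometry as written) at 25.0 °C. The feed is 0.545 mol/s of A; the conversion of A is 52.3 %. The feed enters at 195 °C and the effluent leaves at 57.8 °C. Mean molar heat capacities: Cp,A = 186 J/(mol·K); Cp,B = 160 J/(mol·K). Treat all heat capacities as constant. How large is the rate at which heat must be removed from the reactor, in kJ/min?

Extent of reaction ξ = 0.523 × 0.545 = 0.28504 mol/s
Reaction term: ξ·ΔH°_rxn = 0.28504 × -35.2 = -10.033 kJ/s
Sensible, feed 195→25 °C: -17.233 kJ/s
Outlet flows (mol/s): A 0.25997, B 0.28504
Sensible, products 25→57.8 °C: 3.0819 kJ/s
Q = ΔH = -24.184 kJ/s = -24.184 kW
Heat removed = 1451.1 kJ/min

Q_out = 1450 kJ/min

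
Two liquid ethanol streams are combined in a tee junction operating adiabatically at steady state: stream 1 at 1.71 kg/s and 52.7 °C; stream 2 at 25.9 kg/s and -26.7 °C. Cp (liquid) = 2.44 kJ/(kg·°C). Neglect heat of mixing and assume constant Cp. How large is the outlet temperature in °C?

No heat crosses the boundary, so H_out = H_in.
Σ ṁᵢCp,ᵢTᵢ = 1.71×2.44×52.7 + 25.9×2.44×-26.7 = -1467.4
Σ ṁᵢCp,ᵢ = 1.71×2.44 + 25.9×2.44 = 67.368
T_out = -1467.4 / 67.368 = -21.782 °C

T_out = -21.8 °C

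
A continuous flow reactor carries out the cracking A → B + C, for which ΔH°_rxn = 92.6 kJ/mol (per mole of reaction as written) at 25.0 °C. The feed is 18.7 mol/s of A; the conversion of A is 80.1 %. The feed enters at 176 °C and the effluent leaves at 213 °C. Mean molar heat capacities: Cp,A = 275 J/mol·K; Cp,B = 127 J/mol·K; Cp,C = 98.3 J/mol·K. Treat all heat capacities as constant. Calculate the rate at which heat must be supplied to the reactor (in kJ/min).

Q_in = 86200 kJ/min

Extent of reaction ξ = 0.801 × 18.7 = 14.979 mol/s
Reaction term: ξ·ΔH°_rxn = 14.979 × 92.6 = 1387 kJ/s
Sensible, feed 176→25 °C: -776.52 kJ/s
Outlet flows (mol/s): A 3.7213, B 14.979, C 14.979
Sensible, products 25→213 °C: 826.84 kJ/s
Q = ΔH = 1437.3 kJ/s = 1437.3 kW
Heat supplied = 86241 kJ/min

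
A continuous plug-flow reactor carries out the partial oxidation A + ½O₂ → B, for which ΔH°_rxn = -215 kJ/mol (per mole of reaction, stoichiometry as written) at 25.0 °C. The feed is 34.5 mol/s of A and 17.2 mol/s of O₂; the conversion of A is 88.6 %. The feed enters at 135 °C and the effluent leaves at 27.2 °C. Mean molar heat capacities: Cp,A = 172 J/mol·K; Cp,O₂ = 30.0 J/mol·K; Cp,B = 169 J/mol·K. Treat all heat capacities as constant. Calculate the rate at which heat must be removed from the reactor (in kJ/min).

Q_out = 436000 kJ/min

Extent of reaction ξ = 0.886 × 34.5 = 30.567 mol/s
Reaction term: ξ·ΔH°_rxn = 30.567 × -215 = -6571.9 kJ/s
Sensible, feed 135→25 °C: -709.5 kJ/s
Outlet flows (mol/s): A 3.933, O₂ 1.9165, B 30.567
Sensible, products 25→27.2 °C: 12.98 kJ/s
Q = ΔH = -7268.4 kJ/s = -7268.4 kW
Heat removed = 436110 kJ/min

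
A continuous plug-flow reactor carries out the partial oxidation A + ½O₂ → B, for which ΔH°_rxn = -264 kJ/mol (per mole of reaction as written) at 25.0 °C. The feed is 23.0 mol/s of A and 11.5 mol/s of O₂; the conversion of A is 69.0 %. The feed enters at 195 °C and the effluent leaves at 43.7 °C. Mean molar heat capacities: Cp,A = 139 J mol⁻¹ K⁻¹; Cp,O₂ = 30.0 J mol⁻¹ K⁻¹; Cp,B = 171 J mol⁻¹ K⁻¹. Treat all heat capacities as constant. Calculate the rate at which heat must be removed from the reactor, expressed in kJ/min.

Q_out = 283000 kJ/min

Extent of reaction ξ = 0.690 × 23.0 = 15.87 mol/s
Reaction term: ξ·ΔH°_rxn = 15.87 × -264 = -4189.7 kJ/s
Sensible, feed 195→25 °C: -602.14 kJ/s
Outlet flows (mol/s): A 7.13, O₂ 3.565, B 15.87
Sensible, products 25→43.7 °C: 71.28 kJ/s
Q = ΔH = -4720.5 kJ/s = -4720.5 kW
Heat removed = 283230 kJ/min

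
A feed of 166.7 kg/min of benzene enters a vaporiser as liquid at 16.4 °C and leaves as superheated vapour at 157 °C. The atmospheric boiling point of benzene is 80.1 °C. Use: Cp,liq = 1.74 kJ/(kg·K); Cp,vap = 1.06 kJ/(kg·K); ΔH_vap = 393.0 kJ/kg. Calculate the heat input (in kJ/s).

liquid 16.4→80.1 °C: 110.84 kJ/kg
vaporisation at 80.1 °C: 393 kJ/kg
vapour 80.1→157 °C: 81.514 kJ/kg
Δh = 110.84 + 393 + 81.514 = 585.35 kJ/kg
Q = ṁ·Δh = 166.7 kg/min × 585.35 kJ/kg = 97578 kJ/min
|Q| = 1626.3 kW

Q = 1630 kJ/s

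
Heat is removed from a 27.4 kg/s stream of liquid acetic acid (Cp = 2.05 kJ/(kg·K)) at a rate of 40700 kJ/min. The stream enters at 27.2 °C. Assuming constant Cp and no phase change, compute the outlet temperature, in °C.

Q = 40700 kJ/min = 678.33 kJ/s
ΔT = Q/(ṁ·Cp) = 678.33/(27.4×2.05) = 12.076 K
T_out = 27.2 − 12.076 = 15.124 °C

T_out = 15.1 °C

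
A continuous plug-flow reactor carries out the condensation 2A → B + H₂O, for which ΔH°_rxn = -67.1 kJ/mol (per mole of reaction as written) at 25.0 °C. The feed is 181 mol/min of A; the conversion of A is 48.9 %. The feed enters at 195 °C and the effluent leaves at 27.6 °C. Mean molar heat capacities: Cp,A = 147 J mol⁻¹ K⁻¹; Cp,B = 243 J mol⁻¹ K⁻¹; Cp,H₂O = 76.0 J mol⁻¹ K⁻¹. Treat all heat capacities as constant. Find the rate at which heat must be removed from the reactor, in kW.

Extent of reaction ξ = 0.489 × 181 / 2 = 44.255 mol/min
Reaction term: ξ·ΔH°_rxn = 44.255 × -67.1 = -2969.5 kJ/min
Sensible, feed 195→25 °C: -4523.2 kJ/min
Outlet flows (mol/min): A 92.491, B 44.255, H₂O 44.255
Sensible, products 25→27.6 °C: 72.055 kJ/min
Q = ΔH = -7420.6 kJ/min = -123.68 kW
Heat removed = 123.68 kW

Q_out = 124 kW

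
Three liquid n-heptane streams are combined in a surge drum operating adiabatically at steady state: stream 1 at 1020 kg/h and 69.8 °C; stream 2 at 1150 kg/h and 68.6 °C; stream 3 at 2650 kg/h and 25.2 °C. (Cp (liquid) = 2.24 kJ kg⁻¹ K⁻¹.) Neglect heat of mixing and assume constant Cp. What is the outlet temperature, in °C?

T_out = 45.0 °C

Adiabatic, steady state ⇒ Σ ṁᵢCp,ᵢ(T_out − Tᵢ) = 0
Σ ṁᵢCp,ᵢTᵢ = 1020×2.24×69.8 + 1150×2.24×68.6 + 2650×2.24×25.2 = 485780
Σ ṁᵢCp,ᵢ = 1020×2.24 + 1150×2.24 + 2650×2.24 = 10797
T_out = 485780 / 10797 = 44.993 °C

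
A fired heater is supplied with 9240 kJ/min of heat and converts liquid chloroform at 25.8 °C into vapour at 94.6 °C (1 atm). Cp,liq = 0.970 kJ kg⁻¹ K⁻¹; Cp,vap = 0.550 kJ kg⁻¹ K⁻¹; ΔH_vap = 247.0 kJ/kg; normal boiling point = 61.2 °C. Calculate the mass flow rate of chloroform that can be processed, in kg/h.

ṁ = 1850 kg/h

Δh = 0.970×(61.2−25.8) + 247.0 + 0.550×(94.6−61.2) = 299.71 kJ/kg
Q = 9240 kJ/min = 154 kJ/s = 554400 kJ/h
ṁ = Q/Δh = 554400 / 299.71 = 1849.8 kg/h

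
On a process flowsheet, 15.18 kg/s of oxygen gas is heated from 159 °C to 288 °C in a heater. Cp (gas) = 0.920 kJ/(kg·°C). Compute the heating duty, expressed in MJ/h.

Q = ṁ·Cp·ΔT = 15.18 × 0.920 × (288 − 159) = 1801.6 kJ/s
Heating duty = 6485.6 MJ/h

Q = 6490 MJ/h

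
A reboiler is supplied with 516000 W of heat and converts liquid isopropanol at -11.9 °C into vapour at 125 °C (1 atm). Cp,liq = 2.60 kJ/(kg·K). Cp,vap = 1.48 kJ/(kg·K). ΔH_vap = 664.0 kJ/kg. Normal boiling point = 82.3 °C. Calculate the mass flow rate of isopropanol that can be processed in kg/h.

Δh = 2.60×(82.3−-11.9) + 664.0 + 1.48×(125−82.3) = 972.12 kJ/kg
Q = 516000 W = 516 kJ/s = 1.8576e+06 kJ/h
ṁ = Q/Δh = 1.8576e+06 / 972.12 = 1910.9 kg/h

ṁ = 1910 kg/h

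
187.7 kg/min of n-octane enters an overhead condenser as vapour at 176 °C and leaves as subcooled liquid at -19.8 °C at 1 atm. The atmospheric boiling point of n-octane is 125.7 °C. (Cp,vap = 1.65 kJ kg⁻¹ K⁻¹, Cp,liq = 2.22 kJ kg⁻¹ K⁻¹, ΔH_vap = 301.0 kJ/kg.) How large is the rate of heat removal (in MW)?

vapour 176→125.7 °C: -82.995 kJ/kg
condensation at 125.7 °C: -301 kJ/kg
liquid 125.7→-19.8 °C: -323.01 kJ/kg
Δh = -82.995 + -301 + -323.01 = -707 kJ/kg
Q = ṁ·Δh = 187.7 kg/min × -707 kJ/kg = -132700 kJ/min
|Q| = 2211.7 kW = 2.2117 MW

Q_c = 2.21 MW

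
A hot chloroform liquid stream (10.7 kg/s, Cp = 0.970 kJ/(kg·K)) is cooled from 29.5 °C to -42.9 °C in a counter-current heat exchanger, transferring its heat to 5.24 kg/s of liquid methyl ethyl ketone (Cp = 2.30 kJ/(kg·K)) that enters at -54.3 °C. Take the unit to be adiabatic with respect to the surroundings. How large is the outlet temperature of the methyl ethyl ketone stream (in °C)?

T_c,out = 8.05 °C

Heat released by hot stream: Q = 10.7 × 0.970 × (29.5 − -42.9) = 751.44 kJ/s
Energy balance on cold side (adiabatic exchanger): Q = ṁ_c·Cp_c·(T_c,out − T_c,in)
T_c,out = -54.3 + 751.44/(5.24 × 2.30) = 8.0498 °C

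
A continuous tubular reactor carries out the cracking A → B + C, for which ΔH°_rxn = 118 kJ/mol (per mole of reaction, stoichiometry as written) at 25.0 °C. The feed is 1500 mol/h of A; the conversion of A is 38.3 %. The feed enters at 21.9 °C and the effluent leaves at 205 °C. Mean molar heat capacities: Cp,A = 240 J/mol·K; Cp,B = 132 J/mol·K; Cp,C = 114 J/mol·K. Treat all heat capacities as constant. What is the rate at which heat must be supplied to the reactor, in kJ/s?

Q_in = 37.3 kJ/s

Extent of reaction ξ = 0.383 × 1500 = 574.5 mol/h
Reaction term: ξ·ΔH°_rxn = 574.5 × 118 = 67791 kJ/h
Sensible, feed 21.9→25 °C: 1116 kJ/h
Outlet flows (mol/h): A 925.5, B 574.5, C 574.5
Sensible, products 25→205 °C: 65420 kJ/h
Q = ΔH = 134330 kJ/h = 37.313 kW
Heat supplied = 37.313 kJ/s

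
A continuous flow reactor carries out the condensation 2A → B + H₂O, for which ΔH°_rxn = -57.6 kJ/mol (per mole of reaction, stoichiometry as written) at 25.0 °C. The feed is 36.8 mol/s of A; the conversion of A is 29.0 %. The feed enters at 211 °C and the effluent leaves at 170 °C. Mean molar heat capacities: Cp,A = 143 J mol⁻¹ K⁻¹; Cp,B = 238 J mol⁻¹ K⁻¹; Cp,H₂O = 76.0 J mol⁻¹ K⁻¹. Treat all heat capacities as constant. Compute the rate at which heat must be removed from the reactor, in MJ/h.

Extent of reaction ξ = 0.290 × 36.8 / 2 = 5.336 mol/s
Reaction term: ξ·ΔH°_rxn = 5.336 × -57.6 = -307.35 kJ/s
Sensible, feed 211→25 °C: -978.81 kJ/s
Outlet flows (mol/s): A 26.128, B 5.336, H₂O 5.336
Sensible, products 25→170 °C: 784.71 kJ/s
Q = ΔH = -501.45 kJ/s = -501.45 kW
Heat removed = 1805.2 MJ/h

Q_out = 1810 MJ/h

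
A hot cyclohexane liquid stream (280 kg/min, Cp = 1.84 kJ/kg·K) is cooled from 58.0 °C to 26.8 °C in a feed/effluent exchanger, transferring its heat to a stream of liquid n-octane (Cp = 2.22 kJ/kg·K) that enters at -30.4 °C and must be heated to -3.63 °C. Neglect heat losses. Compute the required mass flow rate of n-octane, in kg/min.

Heat released by hot stream: Q = 280 × 1.84 × (58.0 − 26.8) = 16074 kJ/min
Energy balance on cold side (adiabatic exchanger): Q = ṁ_c·Cp_c·(T_c,out − T_c,in)
ṁ_c = 16074 / [2.22 × (-3.63 − -30.4)] = 270.48 kg/min

ṁ_c = 270 kg/min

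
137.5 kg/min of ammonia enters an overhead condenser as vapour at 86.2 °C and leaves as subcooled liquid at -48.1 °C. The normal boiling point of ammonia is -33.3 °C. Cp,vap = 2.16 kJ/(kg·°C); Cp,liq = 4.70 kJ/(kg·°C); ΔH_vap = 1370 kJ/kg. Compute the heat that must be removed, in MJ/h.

vapour 86.2→-33.3 °C: -258.12 kJ/kg
condensation at -33.3 °C: -1370 kJ/kg
liquid -33.3→-48.1 °C: -69.56 kJ/kg
Δh = -258.12 + -1370 + -69.56 = -1697.7 kJ/kg
Q = ṁ·Δh = 137.5 kg/min × -1697.7 kJ/kg = -233430 kJ/min
|Q| = 3890.5 kW = 14006 MJ/h

Q_c = 14000 MJ/h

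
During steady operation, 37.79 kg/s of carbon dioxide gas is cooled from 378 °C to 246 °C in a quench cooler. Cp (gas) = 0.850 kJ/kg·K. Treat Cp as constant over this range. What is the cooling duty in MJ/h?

Q_c = 15300 MJ/h

Q = ṁ·Cp·ΔT = 37.79 × 0.850 × (246 − 378) = -4240 kJ/s
Cooling duty = 15264 MJ/h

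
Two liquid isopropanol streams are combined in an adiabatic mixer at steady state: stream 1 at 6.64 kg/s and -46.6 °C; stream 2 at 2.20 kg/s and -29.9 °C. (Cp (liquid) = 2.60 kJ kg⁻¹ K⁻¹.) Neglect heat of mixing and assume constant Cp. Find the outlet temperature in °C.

T_out = -42.4 °C

Energy balance with Q = 0: Σ ṁᵢCp,ᵢ(T_out − Tᵢ) = 0
Σ ṁᵢCp,ᵢTᵢ = 6.64×2.60×-46.6 + 2.20×2.60×-29.9 = -975.53
Σ ṁᵢCp,ᵢ = 6.64×2.60 + 2.20×2.60 = 22.984
T_out = -975.53 / 22.984 = -42.444 °C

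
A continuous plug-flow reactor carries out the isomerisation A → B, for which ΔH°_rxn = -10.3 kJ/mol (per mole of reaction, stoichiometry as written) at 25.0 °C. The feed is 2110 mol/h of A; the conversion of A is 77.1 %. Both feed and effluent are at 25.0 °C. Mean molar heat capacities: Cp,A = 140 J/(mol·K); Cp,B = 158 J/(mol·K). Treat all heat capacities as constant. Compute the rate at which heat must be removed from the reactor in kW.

Extent of reaction ξ = 0.771 × 2110 = 1626.8 mol/h
Reaction term: ξ·ΔH°_rxn = 1626.8 × -10.3 = -16756 kJ/h
Q = ΔH = -16756 kJ/h = -4.6545 kW
Heat removed = 4.6545 kW

Q_out = 4.65 kW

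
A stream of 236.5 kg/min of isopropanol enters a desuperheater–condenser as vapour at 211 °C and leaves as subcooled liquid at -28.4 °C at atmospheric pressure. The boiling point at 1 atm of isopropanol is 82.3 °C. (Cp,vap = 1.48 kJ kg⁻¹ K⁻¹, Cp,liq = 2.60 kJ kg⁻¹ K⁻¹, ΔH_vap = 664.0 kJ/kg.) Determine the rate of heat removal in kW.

vapour 211→82.3 °C: -190.48 kJ/kg
condensation at 82.3 °C: -664 kJ/kg
liquid 82.3→-28.4 °C: -287.82 kJ/kg
Δh = -190.48 + -664 + -287.82 = -1142.3 kJ/kg
Q = ṁ·Δh = 236.5 kg/min × -1142.3 kJ/kg = -270150 kJ/min
|Q| = 4502.6 kW

Q_c = 4500 kW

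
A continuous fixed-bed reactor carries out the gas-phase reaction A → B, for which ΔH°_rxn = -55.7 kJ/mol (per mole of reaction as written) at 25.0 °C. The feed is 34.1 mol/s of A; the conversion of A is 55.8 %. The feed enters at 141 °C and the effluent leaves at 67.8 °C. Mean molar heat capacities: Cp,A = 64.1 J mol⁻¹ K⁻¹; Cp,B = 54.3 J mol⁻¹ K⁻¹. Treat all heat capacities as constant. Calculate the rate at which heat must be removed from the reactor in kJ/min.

Extent of reaction ξ = 0.558 × 34.1 = 19.028 mol/s
Reaction term: ξ·ΔH°_rxn = 19.028 × -55.7 = -1059.8 kJ/s
Sensible, feed 141→25 °C: -253.55 kJ/s
Outlet flows (mol/s): A 15.072, B 19.028
Sensible, products 25→67.8 °C: 85.572 kJ/s
Q = ΔH = -1227.8 kJ/s = -1227.8 kW
Heat removed = 73670 kJ/min

Q_out = 73700 kJ/min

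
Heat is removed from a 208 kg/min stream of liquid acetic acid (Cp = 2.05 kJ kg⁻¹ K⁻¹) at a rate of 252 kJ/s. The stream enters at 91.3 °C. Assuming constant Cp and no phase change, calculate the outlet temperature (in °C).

Q = 252 kJ/s = 15120 kJ/min
ΔT = Q/(ṁ·Cp) = 15120/(208×2.05) = 35.46 K
T_out = 91.3 − 35.46 = 55.84 °C

T_out = 55.8 °C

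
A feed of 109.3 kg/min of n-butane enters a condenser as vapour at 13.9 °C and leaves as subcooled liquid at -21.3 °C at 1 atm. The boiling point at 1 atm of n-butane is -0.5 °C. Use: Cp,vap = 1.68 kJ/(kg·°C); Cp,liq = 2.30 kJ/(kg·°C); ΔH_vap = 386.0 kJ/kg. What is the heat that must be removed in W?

vapour 13.9→-0.5 °C: -24.192 kJ/kg
condensation at -0.5 °C: -386 kJ/kg
liquid -0.5→-21.3 °C: -47.84 kJ/kg
Δh = -24.192 + -386 + -47.84 = -458.03 kJ/kg
Q = ṁ·Δh = 109.3 kg/min × -458.03 kJ/kg = -50063 kJ/min
|Q| = 834.38 kW = 834380 W

Q_c = 834000 W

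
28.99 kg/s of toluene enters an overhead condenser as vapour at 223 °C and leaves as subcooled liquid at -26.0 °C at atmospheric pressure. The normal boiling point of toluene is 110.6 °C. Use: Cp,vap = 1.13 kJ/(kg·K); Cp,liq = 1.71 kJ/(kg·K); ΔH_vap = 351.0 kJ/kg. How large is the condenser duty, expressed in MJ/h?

vapour 223→110.6 °C: -127.01 kJ/kg
condensation at 110.6 °C: -351 kJ/kg
liquid 110.6→-26.0 °C: -233.59 kJ/kg
Δh = -127.01 + -351 + -233.59 = -711.6 kJ/kg
Q = ṁ·Δh = 28.99 kg/s × -711.6 kJ/kg = -20629 kJ/s
|Q| = 20629 kW = 74265 MJ/h

Q_c = 74300 MJ/h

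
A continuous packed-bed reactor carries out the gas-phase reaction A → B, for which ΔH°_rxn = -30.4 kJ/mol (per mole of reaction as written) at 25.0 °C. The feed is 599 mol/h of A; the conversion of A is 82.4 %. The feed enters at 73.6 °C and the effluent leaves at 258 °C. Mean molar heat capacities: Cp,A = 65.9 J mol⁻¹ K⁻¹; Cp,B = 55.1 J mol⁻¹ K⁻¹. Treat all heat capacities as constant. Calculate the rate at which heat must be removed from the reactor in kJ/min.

Extent of reaction ξ = 0.824 × 599 = 493.58 mol/h
Reaction term: ξ·ΔH°_rxn = 493.58 × -30.4 = -15005 kJ/h
Sensible, feed 73.6→25 °C: -1918.4 kJ/h
Outlet flows (mol/h): A 105.42, B 493.58
Sensible, products 25→258 °C: 7955.4 kJ/h
Q = ΔH = -8967.7 kJ/h = -2.491 kW
Heat removed = 149.46 kJ/min

Q_out = 149 kJ/min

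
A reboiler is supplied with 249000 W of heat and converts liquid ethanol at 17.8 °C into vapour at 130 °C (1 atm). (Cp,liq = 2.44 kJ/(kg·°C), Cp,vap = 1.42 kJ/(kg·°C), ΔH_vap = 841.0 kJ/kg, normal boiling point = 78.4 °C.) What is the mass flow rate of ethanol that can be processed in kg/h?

ṁ = 844 kg/h

Δh = 2.44×(78.4−17.8) + 841.0 + 1.42×(130−78.4) = 1062.1 kJ/kg
Q = 249000 W = 249 kJ/s = 896400 kJ/h
ṁ = Q/Δh = 896400 / 1062.1 = 843.96 kg/h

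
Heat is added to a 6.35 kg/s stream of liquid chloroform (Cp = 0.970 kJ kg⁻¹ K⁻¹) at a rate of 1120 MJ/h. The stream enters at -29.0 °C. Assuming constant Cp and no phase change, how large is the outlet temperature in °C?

Q = 1120 MJ/h = 311.11 kJ/s
ΔT = Q/(ṁ·Cp) = 311.11/(6.35×0.970) = 50.509 K
T_out = -29.0 + 50.509 = 21.509 °C

T_out = 21.5 °C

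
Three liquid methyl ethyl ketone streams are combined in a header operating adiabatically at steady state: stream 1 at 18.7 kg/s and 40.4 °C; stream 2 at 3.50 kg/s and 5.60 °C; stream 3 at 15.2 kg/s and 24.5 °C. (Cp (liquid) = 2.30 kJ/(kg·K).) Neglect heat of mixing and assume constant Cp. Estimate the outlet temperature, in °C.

No heat crosses the boundary, so H_out = H_in.
Σ ṁᵢCp,ᵢTᵢ = 18.7×2.30×40.4 + 3.50×2.30×5.60 + 15.2×2.30×24.5 = 2639.2
Σ ṁᵢCp,ᵢ = 18.7×2.30 + 3.50×2.30 + 15.2×2.30 = 86.02
T_out = 2639.2 / 86.02 = 30.681 °C

T_out = 30.7 °C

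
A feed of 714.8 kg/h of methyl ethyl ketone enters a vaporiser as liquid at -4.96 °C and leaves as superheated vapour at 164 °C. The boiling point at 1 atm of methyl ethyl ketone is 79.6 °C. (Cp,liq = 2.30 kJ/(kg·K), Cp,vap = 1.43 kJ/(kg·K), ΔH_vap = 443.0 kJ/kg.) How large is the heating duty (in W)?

liquid -4.96→79.6 °C: 194.49 kJ/kg
vaporisation at 79.6 °C: 443 kJ/kg
vapour 79.6→164 °C: 120.69 kJ/kg
Δh = 194.49 + 443 + 120.69 = 758.18 kJ/kg
Q = ṁ·Δh = 714.8 kg/h × 758.18 kJ/kg = 541950 kJ/h
|Q| = 150.54 kW = 150540 W

Q = 151000 W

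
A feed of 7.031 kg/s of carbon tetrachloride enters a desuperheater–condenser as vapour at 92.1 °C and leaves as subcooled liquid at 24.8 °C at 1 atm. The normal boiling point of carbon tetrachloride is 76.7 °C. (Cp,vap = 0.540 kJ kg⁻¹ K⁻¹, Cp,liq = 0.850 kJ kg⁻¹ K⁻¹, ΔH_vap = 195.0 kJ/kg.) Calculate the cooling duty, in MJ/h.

Q_c = 6260 MJ/h

vapour 92.1→76.7 °C: -8.316 kJ/kg
condensation at 76.7 °C: -195 kJ/kg
liquid 76.7→24.8 °C: -44.115 kJ/kg
Δh = -8.316 + -195 + -44.115 = -247.43 kJ/kg
Q = ṁ·Δh = 7.031 kg/s × -247.43 kJ/kg = -1739.7 kJ/s
|Q| = 1739.7 kW = 6262.9 MJ/h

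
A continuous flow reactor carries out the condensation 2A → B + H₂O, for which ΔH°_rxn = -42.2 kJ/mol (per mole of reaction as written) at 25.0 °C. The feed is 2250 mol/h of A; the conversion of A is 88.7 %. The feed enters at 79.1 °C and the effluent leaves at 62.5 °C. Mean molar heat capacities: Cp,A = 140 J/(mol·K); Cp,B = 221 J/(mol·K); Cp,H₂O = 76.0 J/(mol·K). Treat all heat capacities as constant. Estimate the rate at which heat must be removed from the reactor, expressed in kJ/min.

Q_out = 778 kJ/min

Extent of reaction ξ = 0.887 × 2250 / 2 = 997.88 mol/h
Reaction term: ξ·ΔH°_rxn = 997.88 × -42.2 = -42110 kJ/h
Sensible, feed 79.1→25 °C: -17042 kJ/h
Outlet flows (mol/h): A 254.25, B 997.88, H₂O 997.88
Sensible, products 25→62.5 °C: 12449 kJ/h
Q = ΔH = -46703 kJ/h = -12.973 kW
Heat removed = 778.39 kJ/min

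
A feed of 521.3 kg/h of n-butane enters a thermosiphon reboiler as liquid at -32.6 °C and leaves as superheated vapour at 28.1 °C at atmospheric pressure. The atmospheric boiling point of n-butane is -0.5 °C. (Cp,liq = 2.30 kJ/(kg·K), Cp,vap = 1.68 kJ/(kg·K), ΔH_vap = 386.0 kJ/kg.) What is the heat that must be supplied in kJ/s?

liquid -32.6→-0.5 °C: 73.83 kJ/kg
vaporisation at -0.5 °C: 386 kJ/kg
vapour -0.5→28.1 °C: 48.048 kJ/kg
Δh = 73.83 + 386 + 48.048 = 507.88 kJ/kg
Q = ṁ·Δh = 521.3 kg/h × 507.88 kJ/kg = 264760 kJ/h
|Q| = 73.544 kW

Q = 73.5 kJ/s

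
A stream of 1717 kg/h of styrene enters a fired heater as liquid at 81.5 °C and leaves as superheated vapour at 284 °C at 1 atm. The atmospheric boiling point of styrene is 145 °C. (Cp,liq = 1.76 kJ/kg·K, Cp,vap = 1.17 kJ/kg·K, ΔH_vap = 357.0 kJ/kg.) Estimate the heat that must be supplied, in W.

liquid 81.5→145 °C: 111.76 kJ/kg
vaporisation at 145 °C: 357 kJ/kg
vapour 145→284 °C: 162.63 kJ/kg
Δh = 111.76 + 357 + 162.63 = 631.39 kJ/kg
Q = ṁ·Δh = 1717 kg/h × 631.39 kJ/kg = 1.0841e+06 kJ/h
|Q| = 301.14 kW = 301140 W

Q = 301000 W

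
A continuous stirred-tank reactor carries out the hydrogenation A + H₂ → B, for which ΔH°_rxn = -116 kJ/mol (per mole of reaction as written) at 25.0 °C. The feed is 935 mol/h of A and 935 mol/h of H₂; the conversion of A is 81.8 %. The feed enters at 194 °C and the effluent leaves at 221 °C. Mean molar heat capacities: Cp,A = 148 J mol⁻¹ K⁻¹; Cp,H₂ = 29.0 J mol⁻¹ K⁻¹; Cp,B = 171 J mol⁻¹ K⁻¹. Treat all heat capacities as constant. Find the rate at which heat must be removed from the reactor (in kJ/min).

Q_out = 1420 kJ/min

Extent of reaction ξ = 0.818 × 935 = 764.83 mol/h
Reaction term: ξ·ΔH°_rxn = 764.83 × -116 = -88720 kJ/h
Sensible, feed 194→25 °C: -27969 kJ/h
Outlet flows (mol/h): A 170.17, H₂ 170.17, B 764.83
Sensible, products 25→221 °C: 31538 kJ/h
Q = ΔH = -85151 kJ/h = -23.653 kW
Heat removed = 1419.2 kJ/min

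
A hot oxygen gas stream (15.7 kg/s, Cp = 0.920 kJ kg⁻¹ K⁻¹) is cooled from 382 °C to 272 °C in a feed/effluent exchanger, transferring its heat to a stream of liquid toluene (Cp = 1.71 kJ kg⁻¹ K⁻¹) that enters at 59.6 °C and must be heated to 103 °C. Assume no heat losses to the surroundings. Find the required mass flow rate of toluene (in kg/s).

ṁ_c = 21.4 kg/s

Heat released by hot stream: Q = 15.7 × 0.920 × (382 − 272) = 1588.8 kJ/s
Energy balance on cold side (adiabatic exchanger): Q = ṁ_c·Cp_c·(T_c,out − T_c,in)
ṁ_c = 1588.8 / [1.71 × (103 − 59.6)] = 21.409 kg/s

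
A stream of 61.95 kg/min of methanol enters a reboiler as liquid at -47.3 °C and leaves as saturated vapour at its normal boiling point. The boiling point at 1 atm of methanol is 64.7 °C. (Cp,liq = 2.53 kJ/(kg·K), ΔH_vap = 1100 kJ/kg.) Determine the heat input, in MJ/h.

Q = 5140 MJ/h

liquid -47.3→64.7 °C: 283.36 kJ/kg
vaporisation at 64.7 °C: 1100 kJ/kg
Δh = 283.36 + 1100 = 1383.4 kJ/kg
Q = ṁ·Δh = 61.95 kg/min × 1383.4 kJ/kg = 85699 kJ/min
|Q| = 1428.3 kW = 5141.9 MJ/h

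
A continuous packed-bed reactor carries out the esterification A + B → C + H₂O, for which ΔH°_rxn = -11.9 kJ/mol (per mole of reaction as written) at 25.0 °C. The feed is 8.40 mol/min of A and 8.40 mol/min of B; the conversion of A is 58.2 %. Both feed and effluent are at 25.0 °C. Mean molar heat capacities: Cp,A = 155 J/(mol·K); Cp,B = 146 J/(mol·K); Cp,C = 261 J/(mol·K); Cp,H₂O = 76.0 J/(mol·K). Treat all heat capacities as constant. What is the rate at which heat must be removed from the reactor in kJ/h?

Q_out = 3490 kJ/h

Extent of reaction ξ = 0.582 × 8.40 = 4.8888 mol/min
Reaction term: ξ·ΔH°_rxn = 4.8888 × -11.9 = -58.177 kJ/min
Q = ΔH = -58.177 kJ/min = -0.96961 kW
Heat removed = 3490.6 kJ/h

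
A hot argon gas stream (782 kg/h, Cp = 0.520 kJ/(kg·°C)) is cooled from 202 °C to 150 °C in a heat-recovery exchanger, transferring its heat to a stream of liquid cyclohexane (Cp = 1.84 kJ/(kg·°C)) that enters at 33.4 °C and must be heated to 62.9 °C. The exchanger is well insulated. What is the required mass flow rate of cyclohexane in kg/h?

Heat released by hot stream: Q = 782 × 0.520 × (202 − 150) = 21145 kJ/h
Energy balance on cold side (adiabatic exchanger): Q = ṁ_c·Cp_c·(T_c,out − T_c,in)
ṁ_c = 21145 / [1.84 × (62.9 − 33.4)] = 389.56 kg/h

ṁ_c = 390 kg/h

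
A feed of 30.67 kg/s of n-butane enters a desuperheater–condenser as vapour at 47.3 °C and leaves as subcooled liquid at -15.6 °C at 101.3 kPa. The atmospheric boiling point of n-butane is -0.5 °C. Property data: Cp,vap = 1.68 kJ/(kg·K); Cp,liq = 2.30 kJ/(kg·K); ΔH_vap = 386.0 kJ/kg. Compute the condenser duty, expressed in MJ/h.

Q_c = 55300 MJ/h

vapour 47.3→-0.5 °C: -80.304 kJ/kg
condensation at -0.5 °C: -386 kJ/kg
liquid -0.5→-15.6 °C: -34.73 kJ/kg
Δh = -80.304 + -386 + -34.73 = -501.03 kJ/kg
Q = ṁ·Δh = 30.67 kg/s × -501.03 kJ/kg = -15367 kJ/s
|Q| = 15367 kW = 55320 MJ/h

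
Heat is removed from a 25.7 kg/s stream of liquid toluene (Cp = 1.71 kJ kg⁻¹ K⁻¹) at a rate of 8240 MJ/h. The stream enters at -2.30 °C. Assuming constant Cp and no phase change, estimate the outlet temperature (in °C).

Q = 8240 MJ/h = 2288.9 kJ/s
ΔT = Q/(ṁ·Cp) = 2288.9/(25.7×1.71) = 52.083 K
T_out = -2.30 − 52.083 = -54.383 °C

T_out = -54.4 °C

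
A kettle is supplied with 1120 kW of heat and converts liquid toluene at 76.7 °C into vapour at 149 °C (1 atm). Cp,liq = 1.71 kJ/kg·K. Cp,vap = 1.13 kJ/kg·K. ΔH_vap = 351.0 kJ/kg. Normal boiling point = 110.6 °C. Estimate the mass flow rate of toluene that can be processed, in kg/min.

ṁ = 149 kg/min

Δh = 1.71×(110.6−76.7) + 351.0 + 1.13×(149−110.6) = 452.36 kJ/kg
Q = 1120 kW = 1120 kJ/s = 67200 kJ/min
ṁ = Q/Δh = 67200 / 452.36 = 148.55 kg/min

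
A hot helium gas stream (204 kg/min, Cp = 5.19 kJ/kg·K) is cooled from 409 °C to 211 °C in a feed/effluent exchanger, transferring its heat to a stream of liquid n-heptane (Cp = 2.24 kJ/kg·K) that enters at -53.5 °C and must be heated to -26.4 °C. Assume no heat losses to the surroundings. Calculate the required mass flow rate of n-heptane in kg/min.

ṁ_c = 3450 kg/min

Heat released by hot stream: Q = 204 × 5.19 × (409 − 211) = 209630 kJ/min
Energy balance on cold side (adiabatic exchanger): Q = ṁ_c·Cp_c·(T_c,out − T_c,in)
ṁ_c = 209630 / [2.24 × (-26.4 − -53.5)] = 3453.4 kg/min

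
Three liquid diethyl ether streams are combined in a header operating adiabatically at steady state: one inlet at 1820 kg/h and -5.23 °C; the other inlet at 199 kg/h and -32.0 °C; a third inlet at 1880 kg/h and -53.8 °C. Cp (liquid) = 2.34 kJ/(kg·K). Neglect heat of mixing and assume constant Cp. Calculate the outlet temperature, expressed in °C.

T_out = -30.0 °C

Adiabatic, steady state ⇒ Σ ṁᵢCp,ᵢ(T_out − Tᵢ) = 0
Σ ṁᵢCp,ᵢTᵢ = 1820×2.34×-5.23 + 199×2.34×-32.0 + 1880×2.34×-53.8 = -273850
Σ ṁᵢCp,ᵢ = 1820×2.34 + 199×2.34 + 1880×2.34 = 9123.7
T_out = -273850 / 9123.7 = -30.016 °C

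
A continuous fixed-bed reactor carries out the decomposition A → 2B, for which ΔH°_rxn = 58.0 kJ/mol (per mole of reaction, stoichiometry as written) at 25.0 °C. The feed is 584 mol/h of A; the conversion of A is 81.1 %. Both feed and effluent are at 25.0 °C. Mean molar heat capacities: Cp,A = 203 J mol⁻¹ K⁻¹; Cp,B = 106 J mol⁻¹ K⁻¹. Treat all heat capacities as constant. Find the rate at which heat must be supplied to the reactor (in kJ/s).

Q_in = 7.63 kJ/s

Extent of reaction ξ = 0.811 × 584 = 473.62 mol/h
Reaction term: ξ·ΔH°_rxn = 473.62 × 58.0 = 27470 kJ/h
Q = ΔH = 27470 kJ/h = 7.6306 kW
Heat supplied = 7.6306 kJ/s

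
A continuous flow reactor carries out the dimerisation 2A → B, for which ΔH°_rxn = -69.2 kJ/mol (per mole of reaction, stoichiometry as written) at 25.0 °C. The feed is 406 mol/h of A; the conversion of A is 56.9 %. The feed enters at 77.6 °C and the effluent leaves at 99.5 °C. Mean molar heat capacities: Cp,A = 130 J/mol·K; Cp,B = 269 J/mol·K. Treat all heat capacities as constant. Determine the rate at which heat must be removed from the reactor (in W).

Extent of reaction ξ = 0.569 × 406 / 2 = 115.51 mol/h
Reaction term: ξ·ΔH°_rxn = 115.51 × -69.2 = -7993.1 kJ/h
Sensible, feed 77.6→25 °C: -2776.2 kJ/h
Outlet flows (mol/h): A 174.99, B 115.51
Sensible, products 25→99.5 °C: 4009.6 kJ/h
Q = ΔH = -6759.8 kJ/h = -1.8777 kW
Heat removed = 1877.7 W

Q_out = 1880 W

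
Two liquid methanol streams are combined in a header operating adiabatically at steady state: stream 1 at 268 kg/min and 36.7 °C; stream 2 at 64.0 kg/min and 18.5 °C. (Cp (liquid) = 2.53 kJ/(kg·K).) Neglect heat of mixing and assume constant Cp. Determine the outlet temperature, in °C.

T_out = 33.2 °C

Energy balance with Q = 0: Σ ṁᵢCp,ᵢ(T_out − Tᵢ) = 0
T_out = Σ ṁᵢCp,ᵢTᵢ / Σ ṁᵢCp,ᵢ
      = 27880 / 839.96 = 33.192 °C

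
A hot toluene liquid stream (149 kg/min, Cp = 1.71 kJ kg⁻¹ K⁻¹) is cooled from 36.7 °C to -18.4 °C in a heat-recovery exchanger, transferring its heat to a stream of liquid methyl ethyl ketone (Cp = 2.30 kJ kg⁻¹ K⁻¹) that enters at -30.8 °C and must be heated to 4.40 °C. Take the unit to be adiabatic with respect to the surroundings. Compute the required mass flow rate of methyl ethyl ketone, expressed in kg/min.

ṁ_c = 173 kg/min

Heat released by hot stream: Q = 149 × 1.71 × (36.7 − -18.4) = 14039 kJ/min
Energy balance on cold side (adiabatic exchanger): Q = ṁ_c·Cp_c·(T_c,out − T_c,in)
ṁ_c = 14039 / [2.30 × (4.40 − -30.8)] = 173.41 kg/min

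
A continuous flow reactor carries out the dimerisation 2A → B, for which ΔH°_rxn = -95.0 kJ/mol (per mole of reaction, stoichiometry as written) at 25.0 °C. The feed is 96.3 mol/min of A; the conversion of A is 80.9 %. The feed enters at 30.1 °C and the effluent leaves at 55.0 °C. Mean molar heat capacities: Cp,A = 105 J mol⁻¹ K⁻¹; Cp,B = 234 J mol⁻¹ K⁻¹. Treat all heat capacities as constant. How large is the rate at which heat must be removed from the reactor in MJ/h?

Q_out = 205 MJ/h

Extent of reaction ξ = 0.809 × 96.3 / 2 = 38.953 mol/min
Reaction term: ξ·ΔH°_rxn = 38.953 × -95.0 = -3700.6 kJ/min
Sensible, feed 30.1→25 °C: -51.569 kJ/min
Outlet flows (mol/min): A 18.393, B 38.953
Sensible, products 25→55.0 °C: 331.39 kJ/min
Q = ΔH = -3420.7 kJ/min = -57.012 kW
Heat removed = 205.24 MJ/h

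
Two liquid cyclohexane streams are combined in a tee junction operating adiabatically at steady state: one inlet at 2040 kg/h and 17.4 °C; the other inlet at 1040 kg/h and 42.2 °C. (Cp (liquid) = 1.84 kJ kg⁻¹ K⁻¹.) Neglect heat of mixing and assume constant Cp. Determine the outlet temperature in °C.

Energy balance with Q = 0: Σ ṁᵢCp,ᵢ(T_out − Tᵢ) = 0
Σ ṁᵢCp,ᵢTᵢ = 2040×1.84×17.4 + 1040×1.84×42.2 = 146070
Σ ṁᵢCp,ᵢ = 2040×1.84 + 1040×1.84 = 5667.2
T_out = 146070 / 5667.2 = 25.774 °C

T_out = 25.8 °C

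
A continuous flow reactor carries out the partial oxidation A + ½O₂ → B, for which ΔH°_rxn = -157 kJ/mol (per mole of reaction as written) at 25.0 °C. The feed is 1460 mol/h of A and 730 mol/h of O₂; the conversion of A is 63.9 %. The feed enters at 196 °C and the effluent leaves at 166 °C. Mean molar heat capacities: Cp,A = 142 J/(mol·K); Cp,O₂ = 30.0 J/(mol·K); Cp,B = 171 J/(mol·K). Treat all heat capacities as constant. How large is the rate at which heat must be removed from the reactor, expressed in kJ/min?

Extent of reaction ξ = 0.639 × 1460 = 932.94 mol/h
Reaction term: ξ·ΔH°_rxn = 932.94 × -157 = -146470 kJ/h
Sensible, feed 196→25 °C: -39197 kJ/h
Outlet flows (mol/h): A 527.06, O₂ 263.53, B 932.94
Sensible, products 25→166 °C: 34162 kJ/h
Q = ΔH = -151510 kJ/h = -42.085 kW
Heat removed = 2525.1 kJ/min

Q_out = 2530 kJ/min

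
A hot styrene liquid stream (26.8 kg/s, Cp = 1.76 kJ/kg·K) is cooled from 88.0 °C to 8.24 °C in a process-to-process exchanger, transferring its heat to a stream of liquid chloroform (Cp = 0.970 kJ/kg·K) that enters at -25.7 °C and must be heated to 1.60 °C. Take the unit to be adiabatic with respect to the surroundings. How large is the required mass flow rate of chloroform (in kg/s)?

ṁ_c = 142 kg/s

Heat released by hot stream: Q = 26.8 × 1.76 × (88.0 − 8.24) = 3762.1 kJ/s
Energy balance on cold side (adiabatic exchanger): Q = ṁ_c·Cp_c·(T_c,out − T_c,in)
ṁ_c = 3762.1 / [0.970 × (1.60 − -25.7)] = 142.07 kg/s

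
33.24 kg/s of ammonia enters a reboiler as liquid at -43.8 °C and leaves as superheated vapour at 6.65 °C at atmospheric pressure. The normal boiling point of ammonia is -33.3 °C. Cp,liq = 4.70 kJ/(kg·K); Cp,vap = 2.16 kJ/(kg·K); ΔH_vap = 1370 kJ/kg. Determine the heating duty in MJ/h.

liquid -43.8→-33.3 °C: 49.35 kJ/kg
vaporisation at -33.3 °C: 1370 kJ/kg
vapour -33.3→6.65 °C: 86.292 kJ/kg
Δh = 49.35 + 1370 + 86.292 = 1505.6 kJ/kg
Q = ṁ·Δh = 33.24 kg/s × 1505.6 kJ/kg = 50048 kJ/s
|Q| = 50048 kW = 180170 MJ/h

Q = 180000 MJ/h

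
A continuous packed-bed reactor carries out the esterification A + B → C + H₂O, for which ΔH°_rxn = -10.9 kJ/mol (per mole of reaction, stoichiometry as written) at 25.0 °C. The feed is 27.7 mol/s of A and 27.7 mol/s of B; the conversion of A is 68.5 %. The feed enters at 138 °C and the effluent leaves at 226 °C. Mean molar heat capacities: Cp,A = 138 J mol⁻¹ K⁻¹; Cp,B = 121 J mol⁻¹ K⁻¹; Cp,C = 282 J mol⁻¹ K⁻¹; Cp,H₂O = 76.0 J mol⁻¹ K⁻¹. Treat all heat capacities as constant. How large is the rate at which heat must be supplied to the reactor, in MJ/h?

Q_in = 2890 MJ/h

Extent of reaction ξ = 0.685 × 27.7 = 18.975 mol/s
Reaction term: ξ·ΔH°_rxn = 18.975 × -10.9 = -206.82 kJ/s
Sensible, feed 138→25 °C: -810.7 kJ/s
Outlet flows (mol/s): A 8.7255, B 8.7255, C 18.975, H₂O 18.975
Sensible, products 25→226 °C: 1819.6 kJ/s
Q = ΔH = 802.09 kJ/s = 802.09 kW
Heat supplied = 2887.5 MJ/h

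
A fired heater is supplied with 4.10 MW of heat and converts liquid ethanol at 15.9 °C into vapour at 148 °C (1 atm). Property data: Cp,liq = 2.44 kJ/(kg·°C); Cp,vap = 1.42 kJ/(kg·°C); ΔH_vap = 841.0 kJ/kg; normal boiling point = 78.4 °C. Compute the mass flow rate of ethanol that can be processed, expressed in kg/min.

Δh = 2.44×(78.4−15.9) + 841.0 + 1.42×(148−78.4) = 1092.3 kJ/kg
Q = 4.10 MW = 4100 kJ/s = 246000 kJ/min
ṁ = Q/Δh = 246000 / 1092.3 = 225.21 kg/min

ṁ = 225 kg/min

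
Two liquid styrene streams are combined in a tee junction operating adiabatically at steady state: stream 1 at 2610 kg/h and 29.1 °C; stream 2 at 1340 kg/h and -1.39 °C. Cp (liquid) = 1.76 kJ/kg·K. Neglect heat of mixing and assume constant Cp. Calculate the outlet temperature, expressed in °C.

No heat crosses the boundary, so H_out = H_in.
T_out = Σ ṁᵢCp,ᵢTᵢ / Σ ṁᵢCp,ᵢ
      = 130400 / 6952 = 18.757 °C

T_out = 18.8 °C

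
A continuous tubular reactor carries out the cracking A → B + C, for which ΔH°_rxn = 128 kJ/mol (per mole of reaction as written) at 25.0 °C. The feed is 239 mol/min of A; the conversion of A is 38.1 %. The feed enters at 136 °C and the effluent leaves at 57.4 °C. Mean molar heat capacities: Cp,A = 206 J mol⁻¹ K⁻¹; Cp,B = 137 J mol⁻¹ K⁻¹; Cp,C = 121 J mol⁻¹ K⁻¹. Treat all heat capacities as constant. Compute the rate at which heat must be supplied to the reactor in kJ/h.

Q_in = 476000 kJ/h

Extent of reaction ξ = 0.381 × 239 = 91.059 mol/min
Reaction term: ξ·ΔH°_rxn = 91.059 × 128 = 11656 kJ/min
Sensible, feed 136→25 °C: -5465 kJ/min
Outlet flows (mol/min): A 147.94, B 91.059, C 91.059
Sensible, products 25→57.4 °C: 1748.6 kJ/min
Q = ΔH = 7939.2 kJ/min = 132.32 kW
Heat supplied = 476350 kJ/h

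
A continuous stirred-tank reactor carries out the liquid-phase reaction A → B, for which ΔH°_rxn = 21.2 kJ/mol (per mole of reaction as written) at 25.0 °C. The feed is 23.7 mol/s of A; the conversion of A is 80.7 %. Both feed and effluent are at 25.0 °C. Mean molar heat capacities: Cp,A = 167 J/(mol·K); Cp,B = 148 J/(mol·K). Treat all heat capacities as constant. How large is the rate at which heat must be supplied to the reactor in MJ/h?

Extent of reaction ξ = 0.807 × 23.7 = 19.126 mol/s
Reaction term: ξ·ΔH°_rxn = 19.126 × 21.2 = 405.47 kJ/s
Q = ΔH = 405.47 kJ/s = 405.47 kW
Heat supplied = 1459.7 MJ/h

Q_in = 1460 MJ/h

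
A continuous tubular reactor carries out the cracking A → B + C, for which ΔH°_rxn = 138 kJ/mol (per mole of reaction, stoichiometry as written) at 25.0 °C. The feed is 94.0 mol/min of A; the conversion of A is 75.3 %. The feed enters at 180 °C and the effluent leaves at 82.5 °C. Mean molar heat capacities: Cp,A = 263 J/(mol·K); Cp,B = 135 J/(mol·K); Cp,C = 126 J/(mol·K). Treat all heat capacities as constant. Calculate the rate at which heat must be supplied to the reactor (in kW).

Q_in = 122 kW

Extent of reaction ξ = 0.753 × 94.0 = 70.782 mol/min
Reaction term: ξ·ΔH°_rxn = 70.782 × 138 = 9767.9 kJ/min
Sensible, feed 180→25 °C: -3831.9 kJ/min
Outlet flows (mol/min): A 23.218, B 70.782, C 70.782
Sensible, products 25→82.5 °C: 1413.4 kJ/min
Q = ΔH = 7349.4 kJ/min = 122.49 kW
Heat supplied = 122.49 kW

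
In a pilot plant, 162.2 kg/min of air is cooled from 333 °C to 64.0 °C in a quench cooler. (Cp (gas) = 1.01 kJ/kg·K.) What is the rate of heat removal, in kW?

Q_c = 734 kW

Q = ṁ·Cp·ΔT = 162.2 × 1.01 × (64.0 − 333) = -44068 kJ/min
Converting: 44068 / 60 s = 734.47 kW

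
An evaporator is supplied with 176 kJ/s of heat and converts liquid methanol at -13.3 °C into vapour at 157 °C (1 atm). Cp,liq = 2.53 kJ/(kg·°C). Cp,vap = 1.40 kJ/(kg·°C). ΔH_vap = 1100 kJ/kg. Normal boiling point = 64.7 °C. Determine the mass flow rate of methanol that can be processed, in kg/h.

Δh = 2.53×(64.7−-13.3) + 1100 + 1.40×(157−64.7) = 1426.6 kJ/kg
Q = 176 kJ/s = 176 kJ/s = 633600 kJ/h
ṁ = Q/Δh = 633600 / 1426.6 = 444.15 kg/h

ṁ = 444 kg/h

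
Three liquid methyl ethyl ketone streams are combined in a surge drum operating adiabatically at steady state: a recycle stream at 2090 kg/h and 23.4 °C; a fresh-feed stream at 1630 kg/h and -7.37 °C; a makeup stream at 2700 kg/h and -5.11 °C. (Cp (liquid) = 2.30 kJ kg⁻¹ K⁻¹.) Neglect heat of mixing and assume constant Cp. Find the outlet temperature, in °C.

No heat crosses the boundary, so H_out = H_in.
Σ ṁᵢCp,ᵢTᵢ = 2090×2.30×23.4 + 1630×2.30×-7.37 + 2700×2.30×-5.11 = 53121
Σ ṁᵢCp,ᵢ = 2090×2.30 + 1630×2.30 + 2700×2.30 = 14766
T_out = 53121 / 14766 = 3.5975 °C

T_out = 3.60 °C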